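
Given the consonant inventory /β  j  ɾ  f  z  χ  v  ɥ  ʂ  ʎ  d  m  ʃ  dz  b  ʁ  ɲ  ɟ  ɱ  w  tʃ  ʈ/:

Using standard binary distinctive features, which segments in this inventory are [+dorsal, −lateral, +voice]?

Checking each segment against [+dorsal], [−lateral], [+voice]: /j/ (palatal glide), /ɥ/ (labial-palatal glide), /ʁ/ (voiced uvular fricative), /ɲ/ (palatal nasal), /ɟ/ (voiced palatal stop), /w/ (labial-velar glide) satisfy every feature; every other segment in the inventory fails at least one.

j, ɥ, ʁ, ɲ, ɟ, w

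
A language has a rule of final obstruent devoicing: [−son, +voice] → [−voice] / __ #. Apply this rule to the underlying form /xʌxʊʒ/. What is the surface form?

Only the final segment /ʒ/ is both word-final and matches the structural description. It is a voiced postalveolar fricative, so [−son, +voice] holds; changing it to [−voice] with all other features held fixed yields /ʃ/ (voiceless postalveolar fricative). No other segment meets both the structural description and the environment, so the output is [xʌxʊʃ].

[xʌxʊʃ]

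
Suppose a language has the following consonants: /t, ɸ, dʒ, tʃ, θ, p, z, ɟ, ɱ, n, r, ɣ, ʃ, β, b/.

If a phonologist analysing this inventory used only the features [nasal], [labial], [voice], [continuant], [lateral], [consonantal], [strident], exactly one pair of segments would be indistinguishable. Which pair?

Both /r/ and /ɣ/ are [−nasal], [−labial], [+voice], [+continuant], [−lateral], [+consonantal], [−strident]. Since the list omits [sonorant], [coronal] and [dorsal] — which do distinguish the alveolar trill from the voiced velar fricative — this pair collapses; all other pairs remain distinct.

r, ɣ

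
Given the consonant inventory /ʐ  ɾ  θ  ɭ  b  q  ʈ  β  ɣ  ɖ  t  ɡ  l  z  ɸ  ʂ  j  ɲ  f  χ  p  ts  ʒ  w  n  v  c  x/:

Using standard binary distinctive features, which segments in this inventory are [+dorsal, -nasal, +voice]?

ɣ, ɡ, j, w

The [+dorsal] segments are /q, ɣ, ɡ, j, ɲ, χ, w, c, x/.
Within that set, [-nasal] gives /q, ɣ, ɡ, j, χ, w, c, x/.
Within that set, [+voice] leaves /ɣ, ɡ, j, w/.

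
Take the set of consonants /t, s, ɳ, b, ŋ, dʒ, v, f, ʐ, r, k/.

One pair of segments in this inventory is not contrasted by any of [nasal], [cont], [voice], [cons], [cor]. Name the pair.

r, ʐ

On the given features, /r/ and /ʐ/ have an identical profile: [−nasal], [+continuant], [+voice], [+consonantal], [+coronal]. No other two segments in the inventory coincide on all 5 features. (They do differ in [sonorant], [strident] and [anterior], which are not among the given features.)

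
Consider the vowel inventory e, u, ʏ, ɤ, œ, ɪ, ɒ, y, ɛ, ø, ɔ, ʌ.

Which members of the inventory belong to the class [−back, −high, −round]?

e, ɛ

First, the [−back] segments are /e, ʏ, œ, ɪ, y, ɛ, ø/.
Among these, [−high] gives /e, œ, ɛ, ø/.
Among these, [−round] leaves /e, ɛ/.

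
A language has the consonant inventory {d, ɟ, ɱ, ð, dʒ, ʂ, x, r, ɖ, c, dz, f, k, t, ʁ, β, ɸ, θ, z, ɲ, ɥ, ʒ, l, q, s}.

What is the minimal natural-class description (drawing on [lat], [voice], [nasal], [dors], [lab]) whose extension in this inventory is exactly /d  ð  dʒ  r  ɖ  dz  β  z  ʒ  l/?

[+voice, −nasal, −dors]

The class [+voice], [−nasal], [−dorsal] has exactly /d, ð, dʒ, r, ɖ, dz, β, z, ʒ, l/ as its extension in this inventory. No smaller conjunction from the listed features achieves this: [−nasal, −dorsal] alone would also admit /ʂ, f, t, ɸ, …/; [+voice, −dorsal] alone would also admit /ɱ/; [+voice, −nasal] alone would also admit /ɟ, ʁ, ɥ/; and checking the remaining two-feature bundles turns up none with this extension.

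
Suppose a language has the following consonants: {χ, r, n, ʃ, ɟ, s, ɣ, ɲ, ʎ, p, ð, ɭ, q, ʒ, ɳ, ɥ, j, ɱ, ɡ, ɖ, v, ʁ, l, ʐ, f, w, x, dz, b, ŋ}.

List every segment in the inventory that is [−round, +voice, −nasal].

Checking each segment against [−round], [+voice], [−nasal]: /r/ (alveolar trill), /ɟ/ (voiced palatal stop), /ɣ/ (voiced velar fricative), /ʎ/ (palatal lateral approximant), /ð/ (voiced dental fricative), /ɭ/ (retroflex lateral approximant), among others, satisfy every feature; every other segment in the inventory fails at least one.

r, ɟ, ɣ, ʎ, ð, ɭ, ʒ, j, ɡ, ɖ, v, ʁ, l, ʐ, dz, b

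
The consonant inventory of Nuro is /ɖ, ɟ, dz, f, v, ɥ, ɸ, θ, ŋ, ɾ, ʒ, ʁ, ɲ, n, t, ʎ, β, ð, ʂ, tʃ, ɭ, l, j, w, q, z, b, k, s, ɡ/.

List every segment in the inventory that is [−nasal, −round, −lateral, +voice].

Checking each segment against [−nasal], [−round], [−lateral], [+voice]: /ɖ/ (voiced retroflex stop), /ɟ/ (voiced palatal stop), /dz/ (voiced alveolar affricate), /v/ (voiced labiodental fricative), /ɾ/ (alveolar tap), /ʒ/ (voiced postalveolar fricative), among others, satisfy every feature; every other segment in the inventory fails at least one.

ɖ, ɟ, dz, v, ɾ, ʒ, ʁ, β, ð, j, z, b, ɡ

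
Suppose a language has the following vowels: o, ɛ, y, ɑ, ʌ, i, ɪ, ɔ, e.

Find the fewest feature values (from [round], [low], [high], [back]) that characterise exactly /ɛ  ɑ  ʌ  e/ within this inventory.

Every target segment is [−high], [−round]; each remaining inventory member fails at least one of these. Each conjunct is needed — [−round] alone would also admit /i, ɪ/; [−high] alone would also admit /o, ɔ/ — and no other single listed feature has exactly this extension, so two is the minimum.

[−high, −round]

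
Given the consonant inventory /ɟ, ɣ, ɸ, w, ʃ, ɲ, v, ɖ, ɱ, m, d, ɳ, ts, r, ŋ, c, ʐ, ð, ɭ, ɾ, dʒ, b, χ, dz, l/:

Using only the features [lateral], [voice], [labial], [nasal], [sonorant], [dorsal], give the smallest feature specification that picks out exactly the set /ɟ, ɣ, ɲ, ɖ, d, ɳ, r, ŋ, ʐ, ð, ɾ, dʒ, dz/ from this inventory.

Every target segment is [+voice], [−lateral], [−labial]; each remaining inventory member fails at least one of these. Each conjunct is needed — [−lateral, −labial] alone would also admit /ʃ, ts, c, χ/; [+voice, −labial] alone would also admit /ɭ, l/; [+voice, −lateral] alone would also admit /w, v, ɱ, m, …/ — and no other combination of two listed features has exactly this extension, so three is the minimum.

[+voice, −lateral, −labial]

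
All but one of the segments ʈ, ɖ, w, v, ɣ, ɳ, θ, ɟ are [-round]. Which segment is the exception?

w

Every segment except /w/ is [-round]. /w/ (labial-velar glide) is [+round], so it is the exception.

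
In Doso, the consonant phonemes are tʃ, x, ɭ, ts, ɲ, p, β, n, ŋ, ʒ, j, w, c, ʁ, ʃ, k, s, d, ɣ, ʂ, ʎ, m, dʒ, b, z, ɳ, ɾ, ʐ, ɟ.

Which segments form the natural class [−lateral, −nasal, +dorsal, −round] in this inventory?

Eliminate segments failing any feature: /tʃ, ts, p, β, ʒ, ʃ, s, d, ʂ, dʒ, b, z, ɾ, ʐ/ are [−dorsal]; /ɭ, ʎ/ are [+lateral]; /ɲ, n, ŋ, m, ɳ/ are [+nasal]; /w/ is [+round]. The remaining /x, j, c, ʁ, k, ɣ, ɟ/ satisfy [−lateral], [−nasal], [+dorsal], [−round].

x, j, c, ʁ, k, ɣ, ɟ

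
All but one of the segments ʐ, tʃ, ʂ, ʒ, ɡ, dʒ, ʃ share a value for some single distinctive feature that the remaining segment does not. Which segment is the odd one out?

[strident] (equivalently [coronal], [dorsal]) groups all but one: /tʃ, dʒ, ʒ, ʐ, ʂ, ʃ/ share [+strident] while /ɡ/ (voiced velar stop) alone is [-strident]. Removing any other segment would not leave a single-feature class that excludes it.

ɡ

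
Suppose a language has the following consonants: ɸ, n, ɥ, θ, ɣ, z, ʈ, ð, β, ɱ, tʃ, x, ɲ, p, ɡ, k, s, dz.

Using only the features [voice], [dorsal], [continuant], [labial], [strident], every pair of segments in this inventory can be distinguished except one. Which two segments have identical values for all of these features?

Both /ɲ/ and /ɡ/ are [+voice], [+dorsal], [−continuant], [−labial], [−strident]. Since the list omits [sonorant], [nasal] and [back] — which do distinguish the palatal nasal from the voiced velar stop — this pair collapses; all other pairs remain distinct.

ɲ, ɡ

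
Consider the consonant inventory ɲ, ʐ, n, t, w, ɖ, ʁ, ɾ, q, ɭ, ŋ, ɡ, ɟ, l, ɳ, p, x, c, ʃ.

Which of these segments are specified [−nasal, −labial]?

ʐ, t, ɖ, ʁ, ɾ, q, ɭ, ɡ, ɟ, l, x, c, ʃ

Checking each segment against [−nasal], [−labial]: /ʐ/ (voiced retroflex fricative), /t/ (voiceless alveolar stop), /ɖ/ (voiced retroflex stop), /ʁ/ (voiced uvular fricative), /ɾ/ (alveolar tap), /q/ (voiceless uvular stop), among others, satisfy every feature; every other segment in the inventory fails at least one.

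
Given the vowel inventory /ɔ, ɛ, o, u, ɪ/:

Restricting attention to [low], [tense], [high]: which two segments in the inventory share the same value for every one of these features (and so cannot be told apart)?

Both /ɔ/ and /ɛ/ are [−low], [−tense], [−high]. Since the list omits [labial], [round] and [back] — which do distinguish the mid back rounded lax vowel from the mid front unrounded lax vowel — this pair collapses; all other pairs remain distinct.

ɔ, ɛ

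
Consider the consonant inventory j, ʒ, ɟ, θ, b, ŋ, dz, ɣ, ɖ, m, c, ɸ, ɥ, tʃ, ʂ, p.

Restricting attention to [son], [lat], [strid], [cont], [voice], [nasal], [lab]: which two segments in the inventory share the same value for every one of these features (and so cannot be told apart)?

Both /ɟ/ and /ɖ/ are [-sonorant], [-lateral], [-strident], [-continuant], [+voice], [-nasal], [-labial]. Since the list omits [dorsal] — which does distinguish the voiced palatal stop from the voiced retroflex stop — this pair collapses; all other pairs remain distinct.

ɟ, ɖ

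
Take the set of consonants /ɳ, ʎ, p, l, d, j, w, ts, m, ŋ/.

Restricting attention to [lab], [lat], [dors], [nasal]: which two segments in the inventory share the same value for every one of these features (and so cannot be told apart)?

Both /d/ and /ts/ are [-labial], [-lateral], [-dorsal], [-nasal]. Since the list omits [voice], [strident] and [delayed release] — which do distinguish the voiced alveolar stop from the voiceless alveolar affricate — this pair collapses; all other pairs remain distinct.

d, ts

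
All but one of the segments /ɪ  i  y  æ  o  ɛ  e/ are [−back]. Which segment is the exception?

Every segment except /o/ is [−back]. /o/ (mid back rounded tense vowel) is [+back], so it is the exception.

o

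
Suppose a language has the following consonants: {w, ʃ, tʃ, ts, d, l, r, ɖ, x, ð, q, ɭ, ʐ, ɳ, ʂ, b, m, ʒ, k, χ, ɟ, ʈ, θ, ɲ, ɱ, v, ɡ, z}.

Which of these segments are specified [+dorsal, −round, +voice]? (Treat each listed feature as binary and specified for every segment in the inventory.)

ɟ, ɲ, ɡ

First, the [+dorsal] segments are /w, x, q, k, χ, ɟ, ɲ, ɡ/.
Of those, [−round] gives /x, q, k, χ, ɟ, ɲ, ɡ/.
Of those, [+voice] leaves /ɟ, ɲ, ɡ/.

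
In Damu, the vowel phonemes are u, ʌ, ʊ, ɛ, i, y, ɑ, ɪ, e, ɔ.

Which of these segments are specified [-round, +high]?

The [-round] segments are /ʌ, ɛ, i, ɑ, ɪ, e/.
Intersecting with [+high] leaves /i, ɪ/.

i, ɪ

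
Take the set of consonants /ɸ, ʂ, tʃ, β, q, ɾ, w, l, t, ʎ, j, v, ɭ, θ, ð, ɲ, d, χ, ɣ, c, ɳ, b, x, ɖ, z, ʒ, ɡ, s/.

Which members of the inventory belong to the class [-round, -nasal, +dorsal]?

Checking each segment against [-round], [-nasal], [+dorsal]: /q/ (voiceless uvular stop), /ʎ/ (palatal lateral approximant), /j/ (palatal glide), /χ/ (voiceless uvular fricative), /ɣ/ (voiced velar fricative), /c/ (voiceless palatal stop), among others, satisfy every feature; every other segment in the inventory fails at least one.

q, ʎ, j, χ, ɣ, c, x, ɡ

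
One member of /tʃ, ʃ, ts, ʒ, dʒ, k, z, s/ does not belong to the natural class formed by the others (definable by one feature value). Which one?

/ʃ, ts, s, z, dʒ, ʒ, tʃ/ are all [+strident], but /k/ (voiceless velar stop) is [-strident]. No other single segment can be removed to leave a set sharing one feature value that the removed segment lacks, so /k/ is the odd one out.

k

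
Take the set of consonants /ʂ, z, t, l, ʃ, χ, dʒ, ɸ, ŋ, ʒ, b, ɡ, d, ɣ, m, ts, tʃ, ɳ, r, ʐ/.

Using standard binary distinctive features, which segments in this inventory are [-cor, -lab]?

Eliminate segments failing any feature: /ʂ, z, t, l, ʃ, dʒ, ʒ, d, ts, tʃ, ɳ, r, ʐ/ are [+coronal]; /ɸ, b, m/ are [+labial]. The remaining /χ, ŋ, ɡ, ɣ/ satisfy [-coronal], [-labial].

χ, ŋ, ɡ, ɣ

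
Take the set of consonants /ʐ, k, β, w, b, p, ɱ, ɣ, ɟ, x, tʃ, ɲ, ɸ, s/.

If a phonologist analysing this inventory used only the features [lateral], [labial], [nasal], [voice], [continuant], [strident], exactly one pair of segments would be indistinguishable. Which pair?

w, β

On the given features, /w/ and /β/ have an identical profile: [-lateral], [+labial], [-nasal], [+voice], [+continuant], [-strident]. No other two segments in the inventory coincide on all 6 features. (They do differ in [sonorant], [round] and [dorsal], which are not among the given features.)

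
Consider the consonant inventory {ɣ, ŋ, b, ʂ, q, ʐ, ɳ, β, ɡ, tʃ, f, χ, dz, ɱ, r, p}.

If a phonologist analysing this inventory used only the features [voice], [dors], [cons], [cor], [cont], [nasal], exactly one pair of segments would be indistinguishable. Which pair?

On the given features, /r/ and /ʐ/ have an identical profile: [+voice], [-dorsal], [+consonantal], [+coronal], [+continuant], [-nasal]. No other two segments in the inventory coincide on all 6 features. (They do differ in [sonorant], [strident] and [anterior], which are not among the given features.)

r, ʐ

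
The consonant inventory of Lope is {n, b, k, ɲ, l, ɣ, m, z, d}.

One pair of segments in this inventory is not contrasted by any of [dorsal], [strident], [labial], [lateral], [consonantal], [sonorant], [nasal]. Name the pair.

k, ɣ

On the given features, /k/ and /ɣ/ have an identical profile: [+dorsal], [−strident], [−labial], [−lateral], [+consonantal], [−sonorant], [−nasal]. No other two segments in the inventory coincide on all 7 features. (They do differ in [voice] and [continuant], which are not among the given features.)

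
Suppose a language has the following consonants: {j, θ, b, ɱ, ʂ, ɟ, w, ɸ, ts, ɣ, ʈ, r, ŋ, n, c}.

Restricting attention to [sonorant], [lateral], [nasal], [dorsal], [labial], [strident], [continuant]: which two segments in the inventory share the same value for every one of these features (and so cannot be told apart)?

On the given features, /c/ and /ɟ/ have an identical profile: [−sonorant], [−lateral], [−nasal], [+dorsal], [−labial], [−strident], [−continuant]. No other two segments in the inventory coincide on all 7 features. (They do differ in [voice], which is not among the given features.)

c, ɟ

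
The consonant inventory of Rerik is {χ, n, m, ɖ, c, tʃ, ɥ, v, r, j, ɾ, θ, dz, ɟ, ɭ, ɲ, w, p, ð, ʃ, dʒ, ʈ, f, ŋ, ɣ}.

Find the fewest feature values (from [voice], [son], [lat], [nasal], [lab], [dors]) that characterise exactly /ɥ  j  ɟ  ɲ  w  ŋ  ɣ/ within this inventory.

[+voice, +dors]

The class [+voice], [+dorsal] has exactly /ɥ, j, ɟ, ɲ, w, ŋ, ɣ/ as its extension in this inventory. No smaller conjunction from the listed features achieves this: [+dorsal] alone would also admit /χ, c/; [+voice] alone would also admit /n, m, ɖ, v, …/; and checking the remaining single features turns up none with this extension.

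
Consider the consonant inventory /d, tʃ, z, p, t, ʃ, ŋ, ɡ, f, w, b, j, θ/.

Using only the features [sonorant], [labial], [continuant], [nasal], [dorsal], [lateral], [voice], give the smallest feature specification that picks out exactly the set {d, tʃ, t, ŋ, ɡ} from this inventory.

[−continuant, −labial]

Every target segment is [−continuant], [−labial]; each remaining inventory member fails at least one of these. Each conjunct is needed — [−labial] alone would also admit /z, ʃ, j, θ/; [−continuant] alone would also admit /p, b/ — and no other single listed feature has exactly this extension, so two is the minimum.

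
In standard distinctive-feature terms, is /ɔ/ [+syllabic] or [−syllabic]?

As the mid back rounded lax vowel, /ɔ/ is [+syllabic].

[+syllabic]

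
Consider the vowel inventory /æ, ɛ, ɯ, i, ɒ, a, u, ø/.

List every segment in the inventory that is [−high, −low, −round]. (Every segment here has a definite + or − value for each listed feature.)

ɛ

Among the inventory, the [−high] segments are /æ, ɛ, ɒ, a, ø/.
Among these, [−low] gives /ɛ, ø/.
Within that set, [−round] leaves /ɛ/.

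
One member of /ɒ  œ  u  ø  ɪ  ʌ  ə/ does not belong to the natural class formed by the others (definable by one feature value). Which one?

[low] groups all but one: /ø, ɪ, u, œ, ə, ʌ/ share [−low] while /ɒ/ (low back rounded vowel) alone is [+low]. Removing any other segment would not leave a single-feature class that excludes it.

ɒ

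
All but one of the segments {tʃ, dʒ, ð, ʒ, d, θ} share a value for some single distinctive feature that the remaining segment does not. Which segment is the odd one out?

d

The remaining segments after removing /d/ share [+distributed]; /d/ (voiced alveolar stop) is [-distributed]. For every other candidate removal, the leftover set fails to share any single feature value that the removed segment lacks.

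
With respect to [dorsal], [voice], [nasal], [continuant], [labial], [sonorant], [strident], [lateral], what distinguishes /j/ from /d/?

[sonorant], [continuant], [dorsal]

The two segments share [+voice], [−nasal], [−labial], [−strident], [−lateral]. The only features from the list on which they differ: /j/ is [+sonorant] while /d/ is [−sonorant]; /j/ is [+continuant] while /d/ is [−continuant]; /j/ is [+dorsal] while /d/ is [−dorsal].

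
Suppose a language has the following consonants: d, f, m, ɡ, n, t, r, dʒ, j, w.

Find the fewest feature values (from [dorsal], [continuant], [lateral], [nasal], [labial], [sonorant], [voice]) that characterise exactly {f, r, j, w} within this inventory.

The target set is precisely the extension of [+continuant] in this inventory.

[+continuant]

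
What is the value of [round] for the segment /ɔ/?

/ɔ/ is the mid back rounded lax vowel. The feature [round] marks segments produced with lip rounding; /ɔ/ has this property, so it is [+round].

[+round]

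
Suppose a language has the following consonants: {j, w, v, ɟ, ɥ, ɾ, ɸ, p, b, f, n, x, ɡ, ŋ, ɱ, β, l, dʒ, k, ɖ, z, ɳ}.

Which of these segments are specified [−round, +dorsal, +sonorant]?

Checking each segment against [−round], [+dorsal], [+sonorant]: /j/ (palatal glide), /ŋ/ (velar nasal) satisfy every feature; every other segment in the inventory fails at least one.

j, ŋ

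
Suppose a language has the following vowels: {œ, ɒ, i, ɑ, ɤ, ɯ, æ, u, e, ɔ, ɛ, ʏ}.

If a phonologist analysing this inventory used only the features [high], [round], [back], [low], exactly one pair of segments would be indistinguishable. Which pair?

On the given features, /ɛ/ and /e/ have an identical profile: [-high], [-round], [-back], [-low]. No other two segments in the inventory coincide on all 4 features. (They do differ in [tense], which is not among the given features.)

ɛ, e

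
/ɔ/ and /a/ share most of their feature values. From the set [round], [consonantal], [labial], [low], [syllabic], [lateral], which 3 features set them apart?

/ɔ/ (mid back rounded lax vowel) and /a/ (low unrounded vowel) agree on [−consonantal], [+syllabic], [−lateral]. They differ on [labial] (/ɔ/ [+], /a/ [−]), [round] (/ɔ/ [+], /a/ [−]), [low] (/ɔ/ [−], /a/ [+]).

[labial], [round], [low]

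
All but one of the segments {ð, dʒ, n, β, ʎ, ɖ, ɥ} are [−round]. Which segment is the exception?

Every segment except /ɥ/ is [−round]. /ɥ/ (labial-palatal glide) is [+round], so it is the exception.

ɥ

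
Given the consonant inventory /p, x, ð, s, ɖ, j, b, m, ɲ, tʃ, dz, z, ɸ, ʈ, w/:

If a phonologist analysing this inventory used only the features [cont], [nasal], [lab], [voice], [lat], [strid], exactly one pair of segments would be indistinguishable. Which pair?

ð, j

Both /ð/ and /j/ are [+continuant], [-nasal], [-labial], [+voice], [-lateral], [-strident]. Since the list omits [sonorant] and [dorsal] — which do distinguish the voiced dental fricative from the palatal glide — this pair collapses; all other pairs remain distinct.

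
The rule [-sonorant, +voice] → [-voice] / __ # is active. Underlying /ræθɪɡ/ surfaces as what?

The only segment in the rule's environment that also matches [-sonorant, +voice] is /ɡ/. Applying [-voice] turns the voiced velar stop into /k/ (voiceless velar stop), giving [ræθɪk].

[ræθɪk]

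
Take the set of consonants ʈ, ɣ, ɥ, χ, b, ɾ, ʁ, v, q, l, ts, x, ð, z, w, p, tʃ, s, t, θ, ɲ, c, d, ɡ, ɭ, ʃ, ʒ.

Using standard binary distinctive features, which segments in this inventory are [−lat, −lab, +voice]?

ɣ, ɾ, ʁ, ð, z, ɲ, d, ɡ, ʒ

Eliminate segments failing any feature: /ʈ, χ, q, ts, x, tʃ, s, t, θ, c, ʃ/ are [−voice]; /ɥ, b, v, w, p/ are [+labial]; /l, ɭ/ are [+lateral]. The remaining /ɣ, ɾ, ʁ, ð, z, ɲ, d, ɡ, ʒ/ satisfy [−lateral], [−labial], [+voice].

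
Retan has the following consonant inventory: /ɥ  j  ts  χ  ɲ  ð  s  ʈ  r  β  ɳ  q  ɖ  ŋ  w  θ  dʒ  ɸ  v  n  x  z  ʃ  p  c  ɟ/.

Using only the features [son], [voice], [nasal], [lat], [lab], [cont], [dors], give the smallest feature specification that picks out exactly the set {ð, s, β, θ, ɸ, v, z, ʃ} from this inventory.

The class [−sonorant], [+continuant], [−dorsal] has exactly /ð, s, β, θ, ɸ, v, z, ʃ/ as its extension in this inventory. No smaller conjunction from the listed features achieves this: [+continuant, −dorsal] alone would also admit /r/; [−sonorant, −dorsal] alone would also admit /ts, ʈ, ɖ, dʒ, …/; [−sonorant, +continuant] alone would also admit /χ, x/; and checking the remaining two-feature bundles turns up none with this extension.

[−son, +cont, −dors]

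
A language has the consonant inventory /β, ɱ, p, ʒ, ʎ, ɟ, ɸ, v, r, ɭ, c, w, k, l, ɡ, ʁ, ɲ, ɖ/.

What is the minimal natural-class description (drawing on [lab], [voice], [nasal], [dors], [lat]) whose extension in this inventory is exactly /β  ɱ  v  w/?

Every target segment is [+voice], [+labial]; each remaining inventory member fails at least one of these. Each conjunct is needed — [+labial] alone would also admit /p, ɸ/; [+voice] alone would also admit /ʒ, ʎ, ɟ, r, …/ — and no other single listed feature has exactly this extension, so two is the minimum.

[+voice, +lab]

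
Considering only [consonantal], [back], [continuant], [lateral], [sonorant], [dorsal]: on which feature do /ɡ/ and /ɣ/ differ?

/ɡ/ (voiced velar stop) and /ɣ/ (voiced velar fricative) agree on [+consonantal], [+back], [−lateral], [−sonorant], [+dorsal]. They differ on [continuant] (/ɡ/ [−], /ɣ/ [+]).

[continuant]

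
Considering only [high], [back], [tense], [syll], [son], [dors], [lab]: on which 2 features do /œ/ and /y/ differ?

/œ/ (mid front rounded lax vowel) and /y/ (high front rounded tense vowel) agree on [−back], [+syllabic], [+sonorant], [+dorsal], [+labial]. They differ on [high] (/œ/ [−], /y/ [+]), [tense] (/œ/ [−], /y/ [+]).

[high], [tense]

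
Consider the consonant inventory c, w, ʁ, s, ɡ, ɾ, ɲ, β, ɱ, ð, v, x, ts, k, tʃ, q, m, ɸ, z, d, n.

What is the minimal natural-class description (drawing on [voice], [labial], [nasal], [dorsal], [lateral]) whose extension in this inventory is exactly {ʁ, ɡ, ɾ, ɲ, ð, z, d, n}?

[+voice, −labial]

The class [+voice], [−labial] has exactly /ʁ, ɡ, ɾ, ɲ, ð, z, d, n/ as its extension in this inventory. No smaller conjunction from the listed features achieves this: [−labial] alone would also admit /c, s, x, ts, …/; [+voice] alone would also admit /w, β, ɱ, v, …/; and checking the remaining single features turns up none with this extension.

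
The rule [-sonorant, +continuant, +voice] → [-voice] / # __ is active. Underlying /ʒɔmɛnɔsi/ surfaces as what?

The only segment in the rule's environment that also matches [-sonorant, +continuant, +voice] is /ʒ/. Applying [-voice] turns the voiced postalveolar fricative into /ʃ/ (voiceless postalveolar fricative), giving [ʃɔmɛnɔsi].

[ʃɔmɛnɔsi]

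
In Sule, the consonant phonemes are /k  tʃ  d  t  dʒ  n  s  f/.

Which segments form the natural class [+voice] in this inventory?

d, dʒ, n

The [+voice] segments here are /d, dʒ, n/; the remaining /k, tʃ, t, s, f/ are [−voice].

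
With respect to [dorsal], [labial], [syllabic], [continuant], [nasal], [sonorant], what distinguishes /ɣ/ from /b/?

[continuant], [labial], [dorsal]

The two segments share [−syllabic], [−nasal], [−sonorant]. The only features from the list on which they differ: /ɣ/ is [+continuant] while /b/ is [−continuant]; /ɣ/ is [−labial] while /b/ is [+labial]; /ɣ/ is [+dorsal] while /b/ is [−dorsal].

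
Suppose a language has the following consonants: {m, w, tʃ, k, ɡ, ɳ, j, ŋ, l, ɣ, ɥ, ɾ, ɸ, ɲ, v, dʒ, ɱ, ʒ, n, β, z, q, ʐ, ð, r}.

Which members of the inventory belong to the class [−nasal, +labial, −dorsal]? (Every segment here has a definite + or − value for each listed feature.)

ɸ, v, β

Among the inventory, the [−nasal] segments are /w, tʃ, k, ɡ, j, l, ɣ, ɥ, ɾ, ɸ, v, dʒ, ʒ, β, z, q, ʐ, ð, r/.
Then [+labial] gives /w, ɥ, ɸ, v, β/.
Among these, [−dorsal] leaves /ɸ, v, β/.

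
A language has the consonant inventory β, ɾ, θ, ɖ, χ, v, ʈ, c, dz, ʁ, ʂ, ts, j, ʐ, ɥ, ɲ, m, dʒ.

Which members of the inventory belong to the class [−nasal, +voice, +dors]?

ʁ, j, ɥ

The [−nasal] segments are /β, ɾ, θ, ɖ, χ, v, ʈ, c, dz, ʁ, ʂ, ts, j, ʐ, ɥ, dʒ/.
Then [+voice] gives /β, ɾ, ɖ, v, dz, ʁ, j, ʐ, ɥ, dʒ/.
Of those, [+dorsal] leaves /ʁ, j, ɥ/.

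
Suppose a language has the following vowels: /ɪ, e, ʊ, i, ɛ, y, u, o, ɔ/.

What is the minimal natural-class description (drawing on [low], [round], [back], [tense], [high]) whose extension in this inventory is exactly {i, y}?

[+high, −back, +tense]

The class [+high], [−back], [+tense] has exactly /i, y/ as its extension in this inventory. No smaller conjunction from the listed features achieves this: [−back, +tense] alone would also admit /e/; [+high, +tense] alone would also admit /u/; [+high, −back] alone would also admit /ɪ/; and checking the remaining two-feature bundles turns up none with this extension.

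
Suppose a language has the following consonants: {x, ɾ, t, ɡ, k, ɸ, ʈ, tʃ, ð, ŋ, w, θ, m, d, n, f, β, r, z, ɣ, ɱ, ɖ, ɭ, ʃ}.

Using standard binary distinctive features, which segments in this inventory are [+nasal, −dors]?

m, n, ɱ

Among the inventory, the [+nasal] segments are /ŋ, m, n, ɱ/.
Intersecting with [−dorsal] leaves /m, n, ɱ/.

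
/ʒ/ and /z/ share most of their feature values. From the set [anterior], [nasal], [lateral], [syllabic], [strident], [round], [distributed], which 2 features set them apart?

[anterior], [distributed]

/ʒ/ (voiced postalveolar fricative) and /z/ (voiced alveolar fricative) agree on [−nasal], [−lateral], [−syllabic], [+strident], [−round]. They differ on [anterior] (/ʒ/ [−], /z/ [+]), [distributed] (/ʒ/ [+], /z/ [−]).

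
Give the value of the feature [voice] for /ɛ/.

[+voice]

As the mid front unrounded lax vowel, /ɛ/ is [+voice].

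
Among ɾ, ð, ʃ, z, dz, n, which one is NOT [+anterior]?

Every segment except /ʃ/ is [+anterior]. /ʃ/ (voiceless postalveolar fricative) is [-anterior], so it is the exception.

ʃ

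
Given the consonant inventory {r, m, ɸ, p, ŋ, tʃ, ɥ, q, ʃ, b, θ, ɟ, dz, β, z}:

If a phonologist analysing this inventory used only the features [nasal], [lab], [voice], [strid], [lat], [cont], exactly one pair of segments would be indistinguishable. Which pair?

On the given features, /β/ and /ɥ/ have an identical profile: [−nasal], [+labial], [+voice], [−strident], [−lateral], [+continuant]. No other two segments in the inventory coincide on all 6 features. (They do differ in [sonorant], [round] and [dorsal], which are not among the given features.)

β, ɥ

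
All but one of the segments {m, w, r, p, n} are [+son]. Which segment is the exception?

p

/r, m, w, n/ are all [+sonorant]; /p/ (voiceless bilabial stop) is [−sonorant].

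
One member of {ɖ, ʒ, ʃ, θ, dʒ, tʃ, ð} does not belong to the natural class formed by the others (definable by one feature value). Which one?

The remaining segments after removing /ɖ/ share [+distributed]; /ɖ/ (voiced retroflex stop) is [−distributed]. For every other candidate removal, the leftover set fails to share any single feature value that the removed segment lacks.

ɖ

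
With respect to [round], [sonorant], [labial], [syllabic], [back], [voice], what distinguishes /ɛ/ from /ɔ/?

[labial], [round], [back]

/ɛ/ is the mid front unrounded lax vowel and /ɔ/ is the mid back rounded lax vowel. Both are [+sonorant], [+syllabic], [+voice]. /ɛ/ is [-labial] while /ɔ/ is [+labial]; /ɛ/ is [-round] while /ɔ/ is [+round]; /ɛ/ is [-back] while /ɔ/ is [+back], so the distinguishing features are [labial], [round], [back].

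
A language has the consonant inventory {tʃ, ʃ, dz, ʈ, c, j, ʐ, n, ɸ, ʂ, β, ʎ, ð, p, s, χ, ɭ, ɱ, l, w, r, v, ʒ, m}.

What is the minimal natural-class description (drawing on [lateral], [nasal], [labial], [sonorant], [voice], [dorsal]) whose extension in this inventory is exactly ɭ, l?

/ɭ, l/ are all [+lateral], [−dorsal], and no other segment in the inventory matches both values. Dropping any one of them over-generates: [−dorsal] alone would also admit /tʃ, ʃ, dz, ʈ, …/; [+lateral] alone would also admit /ʎ/. No other single listed feature picks out exactly this set either, so fewer than two features will not do.

[+lateral, −dorsal]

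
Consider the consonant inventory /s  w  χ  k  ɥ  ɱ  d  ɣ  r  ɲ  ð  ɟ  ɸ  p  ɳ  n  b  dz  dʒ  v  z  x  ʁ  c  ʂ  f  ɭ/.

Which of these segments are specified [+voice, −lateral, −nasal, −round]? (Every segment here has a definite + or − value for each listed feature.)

d, ɣ, r, ð, ɟ, b, dz, dʒ, v, z, ʁ

Checking each segment against [+voice], [−lateral], [−nasal], [−round]: /d/ (voiced alveolar stop), /ɣ/ (voiced velar fricative), /r/ (alveolar trill), /ð/ (voiced dental fricative), /ɟ/ (voiced palatal stop), /b/ (voiced bilabial stop), among others, satisfy every feature; every other segment in the inventory fails at least one.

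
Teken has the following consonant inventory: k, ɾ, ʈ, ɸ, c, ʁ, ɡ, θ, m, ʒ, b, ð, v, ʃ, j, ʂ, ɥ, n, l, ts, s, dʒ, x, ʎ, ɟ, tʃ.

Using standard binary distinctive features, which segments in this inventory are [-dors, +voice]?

ɾ, m, ʒ, b, ð, v, n, l, dʒ

Eliminate segments failing any feature: /k, c, ʁ, ɡ, j, ɥ, x, ʎ, ɟ/ are [+dorsal]; /ʈ, ɸ, θ, ʃ, ʂ, ts, s, tʃ/ are [-voice]. The remaining /ɾ, m, ʒ, b, ð, v, n, l, dʒ/ satisfy [-dorsal], [+voice].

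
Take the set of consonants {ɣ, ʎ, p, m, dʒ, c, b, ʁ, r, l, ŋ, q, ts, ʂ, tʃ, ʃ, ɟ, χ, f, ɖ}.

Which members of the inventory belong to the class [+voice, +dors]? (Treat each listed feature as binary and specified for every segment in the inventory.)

ɣ, ʎ, ʁ, ŋ, ɟ

Checking each segment against [+voice], [+dorsal]: /ɣ/ (voiced velar fricative), /ʎ/ (palatal lateral approximant), /ʁ/ (voiced uvular fricative), /ŋ/ (velar nasal), /ɟ/ (voiced palatal stop) satisfy every feature; every other segment in the inventory fails at least one.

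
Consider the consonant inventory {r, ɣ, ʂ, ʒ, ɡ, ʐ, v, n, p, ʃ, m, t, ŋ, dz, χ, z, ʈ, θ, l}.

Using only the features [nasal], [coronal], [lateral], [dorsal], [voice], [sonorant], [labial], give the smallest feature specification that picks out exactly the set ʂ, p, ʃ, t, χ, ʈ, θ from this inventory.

The target set is precisely the extension of [−voice] in this inventory.

[−voice]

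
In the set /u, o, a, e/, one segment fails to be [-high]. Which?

u

/e, o, a/ are all [-high]; /u/ (high back rounded tense vowel) is [+high].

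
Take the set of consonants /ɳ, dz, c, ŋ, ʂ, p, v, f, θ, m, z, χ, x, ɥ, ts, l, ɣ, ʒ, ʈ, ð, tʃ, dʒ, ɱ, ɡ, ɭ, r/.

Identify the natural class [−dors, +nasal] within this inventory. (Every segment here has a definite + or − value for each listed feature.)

Checking each segment against [−dorsal], [+nasal]: /ɳ/ (retroflex nasal), /m/ (bilabial nasal), /ɱ/ (labiodental nasal) satisfy every feature; every other segment in the inventory fails at least one.

ɳ, m, ɱ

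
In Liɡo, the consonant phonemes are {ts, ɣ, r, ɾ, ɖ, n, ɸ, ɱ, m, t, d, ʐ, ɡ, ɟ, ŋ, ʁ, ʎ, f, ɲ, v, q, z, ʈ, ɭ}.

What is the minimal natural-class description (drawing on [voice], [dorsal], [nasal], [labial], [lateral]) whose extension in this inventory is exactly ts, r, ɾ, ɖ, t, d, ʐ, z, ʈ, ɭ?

/ts, r, ɾ, ɖ, t, d, ʐ, z, ʈ, ɭ/ are all [-nasal], [-labial], [-dorsal], and no other segment in the inventory matches all three values. Dropping any one of them over-generates: [-labial, -dorsal] alone would also admit /n/; [-nasal, -dorsal] alone would also admit /ɸ, f, v/; [-nasal, -labial] alone would also admit /ɣ, ɡ, ɟ, ʁ, …/. No other combination of two listed features picks out exactly this set either, so fewer than three features will not do.

[-nasal, -labial, -dorsal]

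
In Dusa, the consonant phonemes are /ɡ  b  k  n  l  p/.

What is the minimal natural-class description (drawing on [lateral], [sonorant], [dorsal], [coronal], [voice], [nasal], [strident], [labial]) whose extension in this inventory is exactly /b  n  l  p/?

[-dorsal]

The target set is precisely the extension of [-dorsal] in this inventory.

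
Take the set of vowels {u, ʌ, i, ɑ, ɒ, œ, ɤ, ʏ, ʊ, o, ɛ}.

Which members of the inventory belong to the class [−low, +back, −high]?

ʌ, ɤ, o

Eliminate segments failing any feature: /u, ʊ/ are [+high]; /i, œ, ʏ, ɛ/ are [−back]; /ɑ, ɒ/ are [+low]. The remaining /ʌ, ɤ, o/ satisfy [−low], [+back], [−high].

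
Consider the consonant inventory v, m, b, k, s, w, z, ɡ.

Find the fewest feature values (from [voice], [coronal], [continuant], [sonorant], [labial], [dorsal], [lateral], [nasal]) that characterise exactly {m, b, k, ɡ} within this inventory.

[−continuant]

Every target segment is [−continuant] and no other inventory member is, so one feature is enough.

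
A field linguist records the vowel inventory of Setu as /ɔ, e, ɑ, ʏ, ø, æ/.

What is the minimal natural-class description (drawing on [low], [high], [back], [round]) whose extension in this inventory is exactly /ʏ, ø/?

The class [-back], [+round] has exactly /ʏ, ø/ as its extension in this inventory. No smaller conjunction from the listed features achieves this: [+round] alone would also admit /ɔ/; [-back] alone would also admit /e, æ/; and checking the remaining single features turns up none with this extension.

[-back, +round]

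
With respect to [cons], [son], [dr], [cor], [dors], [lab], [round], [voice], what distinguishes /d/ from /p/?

/d/ is the voiced alveolar stop and /p/ is the voiceless bilabial stop. Both are [+consonantal], [-sonorant], [-delayed release], [-dorsal], [-round]. /d/ is [+voice] while /p/ is [-voice]; /d/ is [-labial] while /p/ is [+labial]; /d/ is [+coronal] while /p/ is [-coronal], so the distinguishing features are [voice], [labial], [coronal].

[voice], [labial], [coronal]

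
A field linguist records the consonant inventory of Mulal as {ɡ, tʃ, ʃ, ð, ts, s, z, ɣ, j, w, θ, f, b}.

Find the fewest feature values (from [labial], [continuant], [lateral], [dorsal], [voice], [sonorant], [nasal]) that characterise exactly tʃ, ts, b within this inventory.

[−continuant, −dorsal]

/tʃ, ts, b/ are all [−continuant], [−dorsal], and no other segment in the inventory matches both values. Dropping any one of them over-generates: [−dorsal] alone would also admit /ʃ, ð, s, z, …/; [−continuant] alone would also admit /ɡ/. No other single listed feature picks out exactly this set either, so fewer than two features will not do.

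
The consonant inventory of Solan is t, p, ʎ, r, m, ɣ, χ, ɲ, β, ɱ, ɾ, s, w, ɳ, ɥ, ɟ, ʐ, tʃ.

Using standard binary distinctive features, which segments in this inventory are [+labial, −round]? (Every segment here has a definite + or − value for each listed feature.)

p, m, β, ɱ

Among the inventory, the [+labial] segments are /p, m, β, ɱ, w, ɥ/.
Of those, [−round] leaves /p, m, β, ɱ/.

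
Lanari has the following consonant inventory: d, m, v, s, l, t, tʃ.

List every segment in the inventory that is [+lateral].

The [+lateral] segments here are /l/; the remaining /d, m, v, s, t, tʃ/ are [-lateral].

l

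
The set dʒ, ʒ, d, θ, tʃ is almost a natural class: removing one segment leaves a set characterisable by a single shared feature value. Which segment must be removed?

/dʒ, tʃ, ʒ, θ/ are all [+distributed], but /d/ (voiced alveolar stop) is [−distributed]. No other single segment can be removed to leave a set sharing one feature value that the removed segment lacks, so /d/ is the odd one out.

d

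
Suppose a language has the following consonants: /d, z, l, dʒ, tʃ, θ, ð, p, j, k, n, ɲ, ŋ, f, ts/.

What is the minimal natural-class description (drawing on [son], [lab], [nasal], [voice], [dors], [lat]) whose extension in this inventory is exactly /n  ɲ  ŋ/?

[+nasal]

The target set is precisely the extension of [+nasal] in this inventory.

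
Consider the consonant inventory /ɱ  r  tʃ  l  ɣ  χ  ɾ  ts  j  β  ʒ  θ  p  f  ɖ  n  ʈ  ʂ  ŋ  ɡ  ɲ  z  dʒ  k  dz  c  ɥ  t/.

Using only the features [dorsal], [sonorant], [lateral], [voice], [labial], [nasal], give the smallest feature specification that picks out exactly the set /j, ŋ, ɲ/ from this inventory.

[+sonorant, -labial, +dorsal]

/j, ŋ, ɲ/ are all [+sonorant], [-labial], [+dorsal], and no other segment in the inventory matches all three values. Dropping any one of them over-generates: [-labial, +dorsal] alone would also admit /ɣ, χ, ɡ, k, …/; [+sonorant, +dorsal] alone would also admit /ɥ/; [+sonorant, -labial] alone would also admit /r, l, ɾ, n/. No other combination of two listed features picks out exactly this set either, so fewer than three features will not do.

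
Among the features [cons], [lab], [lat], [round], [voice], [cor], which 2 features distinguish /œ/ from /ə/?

The two segments share [-consonantal], [-lateral], [+voice], [-coronal]. The only features from the list on which they differ: /œ/ is [+labial] while /ə/ is [-labial]; /œ/ is [+round] while /ə/ is [-round].

[labial], [round]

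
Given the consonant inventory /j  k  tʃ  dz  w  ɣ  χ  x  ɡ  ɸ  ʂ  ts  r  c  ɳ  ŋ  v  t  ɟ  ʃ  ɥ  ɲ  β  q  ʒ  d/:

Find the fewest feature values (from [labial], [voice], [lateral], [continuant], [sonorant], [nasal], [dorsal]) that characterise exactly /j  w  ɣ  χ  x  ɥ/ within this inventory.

[+continuant, +dorsal]

/j, w, ɣ, χ, x, ɥ/ are all [+continuant], [+dorsal], and no other segment in the inventory matches both values. Dropping any one of them over-generates: [+dorsal] alone would also admit /k, ɡ, c, ŋ, …/; [+continuant] alone would also admit /ɸ, ʂ, r, v, …/. No other single listed feature picks out exactly this set either, so fewer than two features will not do.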